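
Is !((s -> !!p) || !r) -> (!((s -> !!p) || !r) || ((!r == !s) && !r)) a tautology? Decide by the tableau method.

Assume the negation and expand:
Initial set: {!(!((s -> !!p) || !r) -> (!((s -> !!p) || !r) || ((!r == !s) && !r)))}.
!(!((s -> !!p) || !r) -> (!((s -> !!p) || !r) || ((!r == !s) && !r))): α-rule — add !((s -> !!p) || !r), !(!((s -> !!p) || !r) || ((!r == !s) && !r)).
!((s -> !!p) || !r): α-rule — add !(s -> !!p), !!r.
!(!((s -> !!p) || !r) || ((!r == !s) && !r)): α-rule — add !!((s -> !!p) || !r), !((!r == !s) && !r).
!(s -> !!p): α-rule — add s, !!!p.
!!!p: drop double negation, giving !p.
!!((s -> !!p) || !r): β-rule — branch into (s -> !!p)  //  !r.
  branch 1 (add (s -> !!p)):
    !((!r == !s) && !r): β-rule — branch into !(!r == !s)  //  !!r.
      branch 1.1 (add !(!r == !s)):
        (s -> !!p): β-rule — branch into !s  //  !!p.
          branch 1.1.1 (add !s):
            × closes — contains both s and !s.
          branch 1.1.2 (add !!p):
            !!p: drop double negation, giving p.
            × closes — contains both p and !p.
      branch 1.2 (add !!r):
        (s -> !!p): β-rule — branch into !s  //  !!p.
          branch 1.2.1 (add !s):
            × closes — contains both s and !s.
          branch 1.2.2 (add !!p):
            !!p: drop double negation, giving p.
            × closes — contains both p and !p.
  branch 2 (add !r):
    × closes — contains both r and !r.
All 5 branches close.
Every branch closed, so the negation is unsatisfiable and the formula is valid.

Valid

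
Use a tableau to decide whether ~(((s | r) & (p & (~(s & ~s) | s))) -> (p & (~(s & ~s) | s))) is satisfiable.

Unsatisfiable

Initial set: {~(((s | r) & (p & (~(s & ~s) | s))) -> (p & (~(s & ~s) | s)))}.
~(((s | r) & (p & (~(s & ~s) | s))) -> (p & (~(s & ~s) | s))): α-rule — add ((s | r) & (p & (~(s & ~s) | s))), ~(p & (~(s & ~s) | s)).
((s | r) & (p & (~(s & ~s) | s))): α-rule — add (s | r), (p & (~(s & ~s) | s)).
(p & (~(s & ~s) | s)): α-rule — add p, (~(s & ~s) | s).
~(p & (~(s & ~s) | s)): β-rule — branch into ~p  //  ~(~(s & ~s) | s).
  branch 1 (add ~p):
    × closes — contains both p and ~p.
  branch 2 (add ~(~(s & ~s) | s)):
    ~(~(s & ~s) | s): α-rule — add ~~(s & ~s), ~s.
    ~~(s & ~s): α-rule — add s, ~s.
    × closes — contains both s and ~s.
All 2 branches close.
Every branch closed; the formula is unsatisfiable.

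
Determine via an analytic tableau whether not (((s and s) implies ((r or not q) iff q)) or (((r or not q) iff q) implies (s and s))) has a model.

Unsatisfiable

Initial set: {not (((s and s) implies ((r or not q) iff q)) or (((r or not q) iff q) implies (s and s)))}.
not (((s and s) implies ((r or not q) iff q)) or (((r or not q) iff q) implies (s and s))): α-rule — add not ((s and s) implies ((r or not q) iff q)), not (((r or not q) iff q) implies (s and s)).
not ((s and s) implies ((r or not q) iff q)): α-rule — add (s and s), not ((r or not q) iff q).
not (((r or not q) iff q) implies (s and s)): α-rule — add ((r or not q) iff q), not (s and s).
(s and s): α-rule — add s, s.
not ((r or not q) iff q): β-rule — branch into (r or not q), not q  //  not (r or not q), q.
  branch 1 (add (r or not q), not q):
    ((r or not q) iff q): β-rule — branch into (r or not q), q  //  not (r or not q), not q.
      branch 1.1 (add (r or not q), q):
        × closes — contains both q and not q.
      branch 1.2 (add not (r or not q), not q):
        not (r or not q): α-rule — add not r, not not q.
        × closes — contains both q and not q.
  branch 2 (add not (r or not q), q):
    not (r or not q): α-rule — add not r, not not q.
    ((r or not q) iff q): β-rule — branch into (r or not q), q  //  not (r or not q), not q.
      branch 2.1 (add (r or not q), q):
        not (s and s): β-rule — branch into not s  //  not s.
          branch 2.1.1 (add not s):
            × closes — contains both s and not s.
          branch 2.1.2 (add not s):
            × closes — contains both s and not s.
      branch 2.2 (add not (r or not q), not q):
        × closes — contains both q and not q.
All 5 branches close.
Every branch closed; the formula is unsatisfiable.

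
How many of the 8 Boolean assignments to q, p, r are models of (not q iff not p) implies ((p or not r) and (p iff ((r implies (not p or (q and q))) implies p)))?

7

Initial set: {((not q iff not p) implies ((p or not r) and (p iff ((r implies (not p or (q and q))) implies p))))}.
((not q iff not p) implies ((p or not r) and (p iff ((r implies (not p or (q and q))) implies p)))): β-rule — branch into not (not q iff not p)  //  ((p or not r) and (p iff ((r implies (not p or (q and q))) implies p))).
  branch 1 (add not (not q iff not p)):
    not (not q iff not p): β-rule — branch into not q, not not p  //  not not q, not p.
      branch 1.1 (add not q, not not p):
        ○ open, literals {p=true, q=false}.
      branch 1.2 (add not not q, not p):
        ○ open, literals {p=false, q=true}.
  branch 2 (add ((p or not r) and (p iff ((r implies (not p or (q and q))) implies p)))):
    ((p or not r) and (p iff ((r implies (not p or (q and q))) implies p))): α-rule — add (p or not r), (p iff ((r implies (not p or (q and q))) implies p)).
    (p or not r): β-rule — branch into p  //  not r.
      branch 2.1 (add p):
        (p iff ((r implies (not p or (q and q))) implies p)): β-rule — branch into p, ((r implies (not p or (q and q))) implies p)  //  not p, not ((r implies (not p or (q and q))) implies p).
          branch 2.1.1 (add p, ((r implies (not p or (q and q))) implies p)):
            ((r implies (not p or (q and q))) implies p): β-rule — branch into not (r implies (not p or (q and q)))  //  p.
              branch 2.1.1.1 (add not (r implies (not p or (q and q)))):
                not (r implies (not p or (q and q))): α-rule — add r, not (not p or (q and q)).
                not (not p or (q and q)): α-rule — add not not p, not (q and q).
                not (q and q): β-rule — branch into not q  //  not q.
                  branch 2.1.1.1.1 (add not q):
                    ○ open, literals {p=true, q=false, r=true}.
                  branch 2.1.1.1.2 (add not q):
                    ○ open, literals {p=true, q=false, r=true}.
              branch 2.1.1.2 (add p):
                ○ open, literals {p=true}.
          branch 2.1.2 (add not p, not ((r implies (not p or (q and q))) implies p)):
            × closes — contains both p and not p.
      branch 2.2 (add not r):
        (p iff ((r implies (not p or (q and q))) implies p)): β-rule — branch into p, ((r implies (not p or (q and q))) implies p)  //  not p, not ((r implies (not p or (q and q))) implies p).
          branch 2.2.1 (add p, ((r implies (not p or (q and q))) implies p)):
            ((r implies (not p or (q and q))) implies p): β-rule — branch into not (r implies (not p or (q and q)))  //  p.
              branch 2.2.1.1 (add not (r implies (not p or (q and q)))):
                not (r implies (not p or (q and q))): α-rule — add r, not (not p or (q and q)).
                × closes — contains both r and not r.
              branch 2.2.1.2 (add p):
                ○ open, literals {p=true, r=false}.
          branch 2.2.2 (add not p, not ((r implies (not p or (q and q))) implies p)):
            not ((r implies (not p or (q and q))) implies p): α-rule — add (r implies (not p or (q and q))), not p.
            (r implies (not p or (q and q))): β-rule — branch into not r  //  (not p or (q and q)).
              branch 2.2.2.1 (add not r):
                ○ open, literals {p=false, r=false}.
              branch 2.2.2.2 (add (not p or (q and q))):
                (not p or (q and q)): β-rule — branch into not p  //  (q and q).
                  branch 2.2.2.2.1 (add not p):
                    ○ open, literals {p=false, r=false}.
                  branch 2.2.2.2.2 (add (q and q)):
                    (q and q): α-rule — add q, q.
                    ○ open, literals {p=false, q=true, r=false}.
2 branches closed, 9 open.
Each open branch fixes some atoms; the unmentioned ones are free. Counting distinct full assignments: branch {p=true, q=false} (r) contributes 2 new; branch {p=false, q=true} (r) contributes 2 new; branch {p=true, q=false, r=true} (none free) contributes 0 new; branch {p=true, q=false, r=true} (none free) contributes 0 new; branch {p=true} (q, r) contributes 2 new; branch {p=true, r=false} (q) contributes 0 new; branch {p=false, r=false} (q) contributes 1 new; branch {p=false, r=false} (q) contributes 0 new; branch {p=false, q=true, r=false} (none free) contributes 0 new. Total: 7.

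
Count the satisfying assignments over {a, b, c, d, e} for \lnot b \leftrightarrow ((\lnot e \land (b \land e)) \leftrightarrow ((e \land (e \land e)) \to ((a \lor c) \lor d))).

16

Initial set: {T (\lnot b \leftrightarrow ((\lnot e \land (b \land e)) \leftrightarrow ((e \land (e \land e)) \to ((a \lor c) \lor d))))}.
T (\lnot b \leftrightarrow ((\lnot e \land (b \land e)) \leftrightarrow ((e \land (e \land e)) \to ((a \lor c) \lor d)))): β-rule — branch into T \lnot b, T ((\lnot e \land (b \land e)) \leftrightarrow ((e \land (e \land e)) \to ((a \lor c) \lor d)))  //  F \lnot b, F ((\lnot e \land (b \land e)) \leftrightarrow ((e \land (e \land e)) \to ((a \lor c) \lor d))).
  branch 1 (add T \lnot b, T ((\lnot e \land (b \land e)) \leftrightarrow ((e \land (e \land e)) \to ((a \lor c) \lor d)))):
    T ((\lnot e \land (b \land e)) \leftrightarrow ((e \land (e \land e)) \to ((a \lor c) \lor d))): β-rule — branch into T (\lnot e \land (b \land e)), T ((e \land (e \land e)) \to ((a \lor c) \lor d))  //  F (\lnot e \land (b \land e)), F ((e \land (e \land e)) \to ((a \lor c) \lor d)).
      branch 1.1 (add T (\lnot e \land (b \land e)), T ((e \land (e \land e)) \to ((a \lor c) \lor d))):
        T (\lnot e \land (b \land e)): α-rule — add T \lnot e, T (b \land e).
        T (b \land e): α-rule — add T b, T e.
        × closes — contains both b and \lnot b.
      branch 1.2 (add F (\lnot e \land (b \land e)), F ((e \land (e \land e)) \to ((a \lor c) \lor d))):
        F ((e \land (e \land e)) \to ((a \lor c) \lor d)): α-rule — add T (e \land (e \land e)), F ((a \lor c) \lor d).
        T (e \land (e \land e)): α-rule — add T e, T (e \land e).
        F ((a \lor c) \lor d): α-rule — add F (a \lor c), F d.
        T (e \land e): α-rule — add T e, T e.
        F (a \lor c): α-rule — add F a, F c.
        F (\lnot e \land (b \land e)): β-rule — branch into F \lnot e  //  F (b \land e).
          branch 1.2.1 (add F \lnot e):
            ○ open, literals {a=0, b=0, c=0, d=0, e=1}.
          branch 1.2.2 (add F (b \land e)):
            F (b \land e): β-rule — branch into F b  //  F e.
              branch 1.2.2.1 (add F b):
                ○ open, literals {a=0, b=0, c=0, d=0, e=1}.
              branch 1.2.2.2 (add F e):
                × closes — contains both e and \lnot e.
  branch 2 (add F \lnot b, F ((\lnot e \land (b \land e)) \leftrightarrow ((e \land (e \land e)) \to ((a \lor c) \lor d)))):
    F ((\lnot e \land (b \land e)) \leftrightarrow ((e \land (e \land e)) \to ((a \lor c) \lor d))): β-rule — branch into T (\lnot e \land (b \land e)), F ((e \land (e \land e)) \to ((a \lor c) \lor d))  //  F (\lnot e \land (b \land e)), T ((e \land (e \land e)) \to ((a \lor c) \lor d)).
      branch 2.1 (add T (\lnot e \land (b \land e)), F ((e \land (e \land e)) \to ((a \lor c) \lor d))):
        T (\lnot e \land (b \land e)): α-rule — add T \lnot e, T (b \land e).
        F ((e \land (e \land e)) \to ((a \lor c) \lor d)): α-rule — add T (e \land (e \land e)), F ((a \lor c) \lor d).
        T (b \land e): α-rule — add T b, T e.
        × closes — contains both e and \lnot e.
      branch 2.2 (add F (\lnot e \land (b \land e)), T ((e \land (e \land e)) \to ((a \lor c) \lor d))):
        F (\lnot e \land (b \land e)): β-rule — branch into F \lnot e  //  F (b \land e).
          branch 2.2.1 (add F \lnot e):
            T ((e \land (e \land e)) \to ((a \lor c) \lor d)): β-rule — branch into F (e \land (e \land e))  //  T ((a \lor c) \lor d).
              branch 2.2.1.1 (add F (e \land (e \land e))):
                F (e \land (e \land e)): β-rule — branch into F e  //  F (e \land e).
                  branch 2.2.1.1.1 (add F e):
                    × closes — contains both e and \lnot e.
                  branch 2.2.1.1.2 (add F (e \land e)):
                    F (e \land e): β-rule — branch into F e  //  F e.
                      branch 2.2.1.1.2.1 (add F e):
                        × closes — contains both e and \lnot e.
                      branch 2.2.1.1.2.2 (add F e):
                        × closes — contains both e and \lnot e.
              branch 2.2.1.2 (add T ((a \lor c) \lor d)):
                T ((a \lor c) \lor d): β-rule — branch into T (a \lor c)  //  T d.
                  branch 2.2.1.2.1 (add T (a \lor c)):
                    T (a \lor c): β-rule — branch into T a  //  T c.
                      branch 2.2.1.2.1.1 (add T a):
                        ○ open, literals {a=1, b=1, e=1}.
                      branch 2.2.1.2.1.2 (add T c):
                        ○ open, literals {b=1, c=1, e=1}.
                  branch 2.2.1.2.2 (add T d):
                    ○ open, literals {b=1, d=1, e=1}.
          branch 2.2.2 (add F (b \land e)):
            T ((e \land (e \land e)) \to ((a \lor c) \lor d)): β-rule — branch into F (e \land (e \land e))  //  T ((a \lor c) \lor d).
              branch 2.2.2.1 (add F (e \land (e \land e))):
                F (b \land e): β-rule — branch into F b  //  F e.
                  branch 2.2.2.1.1 (add F b):
                    × closes — contains both b and \lnot b.
                  branch 2.2.2.1.2 (add F e):
                    F (e \land (e \land e)): β-rule — branch into F e  //  F (e \land e).
                      branch 2.2.2.1.2.1 (add F e):
                        ○ open, literals {b=1, e=0}.
                      branch 2.2.2.1.2.2 (add F (e \land e)):
                        F (e \land e): β-rule — branch into F e  //  F e.
                          branch 2.2.2.1.2.2.1 (add F e):
                            ○ open, literals {b=1, e=0}.
                          branch 2.2.2.1.2.2.2 (add F e):
                            ○ open, literals {b=1, e=0}.
              branch 2.2.2.2 (add T ((a \lor c) \lor d)):
                F (b \land e): β-rule — branch into F b  //  F e.
                  branch 2.2.2.2.1 (add F b):
                    × closes — contains both b and \lnot b.
                  branch 2.2.2.2.2 (add F e):
                    T ((a \lor c) \lor d): β-rule — branch into T (a \lor c)  //  T d.
                      branch 2.2.2.2.2.1 (add T (a \lor c)):
                        T (a \lor c): β-rule — branch into T a  //  T c.
                          branch 2.2.2.2.2.1.1 (add T a):
                            ○ open, literals {a=1, b=1, e=0}.
                          branch 2.2.2.2.2.1.2 (add T c):
                            ○ open, literals {b=1, c=1, e=0}.
                      branch 2.2.2.2.2.2 (add T d):
                        ○ open, literals {b=1, d=1, e=0}.
8 branches closed, 11 open.
Each open branch fixes some atoms; the unmentioned ones are free. Counting distinct full assignments: branch {a=0, b=0, c=0, d=0, e=1} (none free) contributes 1 new; branch {a=0, b=0, c=0, d=0, e=1} (none free) contributes 0 new; branch {a=1, b=1, e=1} (c, d) contributes 4 new; branch {b=1, c=1, e=1} (a, d) contributes 2 new; branch {b=1, d=1, e=1} (a, c) contributes 1 new; branch {b=1, e=0} (a, c, d) contributes 8 new; branch {b=1, e=0} (a, c, d) contributes 0 new; branch {b=1, e=0} (a, c, d) contributes 0 new; branch {a=1, b=1, e=0} (c, d) contributes 0 new; branch {b=1, c=1, e=0} (a, d) contributes 0 new; branch {b=1, d=1, e=0} (a, c) contributes 0 new. Total: 16.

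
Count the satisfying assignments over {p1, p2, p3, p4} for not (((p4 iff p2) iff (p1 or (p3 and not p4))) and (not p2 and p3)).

Initial set: {not (((p4 iff p2) iff (p1 or (p3 and not p4))) and (not p2 and p3))}.
not (((p4 iff p2) iff (p1 or (p3 and not p4))) and (not p2 and p3)): β-rule — branch into not ((p4 iff p2) iff (p1 or (p3 and not p4)))  //  not (not p2 and p3).
  branch 1 (add not ((p4 iff p2) iff (p1 or (p3 and not p4)))):
    not ((p4 iff p2) iff (p1 or (p3 and not p4))): β-rule — branch into (p4 iff p2), not (p1 or (p3 and not p4))  //  not (p4 iff p2), (p1 or (p3 and not p4)).
      branch 1.1 (add (p4 iff p2), not (p1 or (p3 and not p4))):
        not (p1 or (p3 and not p4)): α-rule — add not p1, not (p3 and not p4).
        (p4 iff p2): β-rule — branch into p4, p2  //  not p4, not p2.
          branch 1.1.1 (add p4, p2):
            not (p3 and not p4): β-rule — branch into not p3  //  not not p4.
              branch 1.1.1.1 (add not p3):
                ○ open, literals {p1=0, p2=1, p3=0, p4=1}.
              branch 1.1.1.2 (add not not p4):
                ○ open, literals {p1=0, p2=1, p4=1}.
          branch 1.1.2 (add not p4, not p2):
            not (p3 and not p4): β-rule — branch into not p3  //  not not p4.
              branch 1.1.2.1 (add not p3):
                ○ open, literals {p1=0, p2=0, p3=0, p4=0}.
              branch 1.1.2.2 (add not not p4):
                × closes — contains both p4 and not p4.
      branch 1.2 (add not (p4 iff p2), (p1 or (p3 and not p4))):
        not (p4 iff p2): β-rule — branch into p4, not p2  //  not p4, p2.
          branch 1.2.1 (add p4, not p2):
            (p1 or (p3 and not p4)): β-rule — branch into p1  //  (p3 and not p4).
              branch 1.2.1.1 (add p1):
                ○ open, literals {p1=1, p2=0, p4=1}.
              branch 1.2.1.2 (add (p3 and not p4)):
                (p3 and not p4): α-rule — add p3, not p4.
                × closes — contains both p4 and not p4.
          branch 1.2.2 (add not p4, p2):
            (p1 or (p3 and not p4)): β-rule — branch into p1  //  (p3 and not p4).
              branch 1.2.2.1 (add p1):
                ○ open, literals {p1=1, p2=1, p4=0}.
              branch 1.2.2.2 (add (p3 and not p4)):
                (p3 and not p4): α-rule — add p3, not p4.
                ○ open, literals {p2=1, p3=1, p4=0}.
  branch 2 (add not (not p2 and p3)):
    not (not p2 and p3): β-rule — branch into not not p2  //  not p3.
      branch 2.1 (add not not p2):
        ○ open, literals {p2=1}.
      branch 2.2 (add not p3):
        ○ open, literals {p3=0}.
2 branches closed, 8 open.
Each open branch fixes some atoms; the unmentioned ones are free. Counting distinct full assignments: branch {p1=0, p2=1, p3=0, p4=1} (none free) contributes 1 new; branch {p1=0, p2=1, p4=1} (p3) contributes 1 new; branch {p1=0, p2=0, p3=0, p4=0} (none free) contributes 1 new; branch {p1=1, p2=0, p4=1} (p3) contributes 2 new; branch {p1=1, p2=1, p4=0} (p3) contributes 2 new; branch {p2=1, p3=1, p4=0} (p1) contributes 1 new; branch {p2=1} (p1, p3, p4) contributes 3 new; branch {p3=0} (p1, p2, p4) contributes 2 new. Total: 13.

13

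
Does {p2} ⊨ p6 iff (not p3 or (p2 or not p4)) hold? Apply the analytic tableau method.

Initial set: {p2; not (p6 iff (not p3 or (p2 or not p4)))}.
not (p6 iff (not p3 or (p2 or not p4))): β-rule — branch into p6, not (not p3 or (p2 or not p4))  //  not p6, (not p3 or (p2 or not p4)).
  branch 1 (add p6, not (not p3 or (p2 or not p4))):
    not (not p3 or (p2 or not p4)): α-rule — add not not p3, not (p2 or not p4).
    not (p2 or not p4): α-rule — add not p2, not not p4.
    × closes — contains both p2 and not p2.
  branch 2 (add not p6, (not p3 or (p2 or not p4))):
    (not p3 or (p2 or not p4)): β-rule — branch into not p3  //  (p2 or not p4).
      branch 2.1 (add not p3):
        ○ open, literals {p2=1, p3=0, p6=0}.
      branch 2.2 (add (p2 or not p4)):
        (p2 or not p4): β-rule — branch into p2  //  not p4.
          branch 2.2.1 (add p2):
            ○ open, literals {p2=1, p6=0}.
          branch 2.2.2 (add not p4):
            ○ open, literals {p2=1, p4=0, p6=0}.
1 branch closed, 3 open.
An open branch gives a countermodel: p2=1, p3=0, p6=0 (unmentioned atoms arbitrary); the premises hold there but the conclusion fails.

No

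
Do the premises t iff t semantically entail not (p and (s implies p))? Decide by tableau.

Initial set: {T (t iff t); F not (p and (s implies p))}.
F not (p and (s implies p)): α-rule — add T p, T (s implies p).
T (t iff t): β-rule — branch into T t, T t  //  F t, F t.
  branch 1 (add T t, T t):
    T (s implies p): β-rule — branch into F s  //  T p.
      branch 1.1 (add F s):
        ○ open, literals {p=1, s=0, t=1}.
      branch 1.2 (add T p):
        ○ open, literals {p=1, t=1}.
  branch 2 (add F t, F t):
    T (s implies p): β-rule — branch into F s  //  T p.
      branch 2.1 (add F s):
        ○ open, literals {p=1, s=0, t=0}.
      branch 2.2 (add T p):
        ○ open, literals {p=1, t=0}.
0 branches closed, 4 open.
An open branch gives a countermodel: p=1, s=0, t=1 (unmentioned atoms arbitrary); the premises hold there but the conclusion fails.

No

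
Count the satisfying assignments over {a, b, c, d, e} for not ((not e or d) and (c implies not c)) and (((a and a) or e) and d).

6

Initial set: {(not ((not e or d) and (c implies not c)) and (((a and a) or e) and d))}.
(not ((not e or d) and (c implies not c)) and (((a and a) or e) and d)): α-rule — add not ((not e or d) and (c implies not c)), (((a and a) or e) and d).
(((a and a) or e) and d): α-rule — add ((a and a) or e), d.
not ((not e or d) and (c implies not c)): β-rule — branch into not (not e or d)  //  not (c implies not c).
  branch 1 (add not (not e or d)):
    not (not e or d): α-rule — add not not e, not d.
    × closes — contains both d and not d.
  branch 2 (add not (c implies not c)):
    not (c implies not c): α-rule — add c, not not c.
    ((a and a) or e): β-rule — branch into (a and a)  //  e.
      branch 2.1 (add (a and a)):
        (a and a): α-rule — add a, a.
        ○ open, literals {a=T, c=T, d=T}.
      branch 2.2 (add e):
        ○ open, literals {c=T, d=T, e=T}.
1 branch closed, 2 open.
Each open branch fixes some atoms; the unmentioned ones are free. Counting distinct full assignments: branch {a=T, c=T, d=T} (b, e) contributes 4 new; branch {c=T, d=T, e=T} (a, b) contributes 2 new. Total: 6.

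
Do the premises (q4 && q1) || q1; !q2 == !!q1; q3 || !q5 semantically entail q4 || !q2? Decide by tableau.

Yes

Initial set: {((q4 && q1) || q1); (!q2 == !!q1); (q3 || !q5); !(q4 || !q2)}.
!(q4 || !q2): α-rule — add !q4, !!q2.
((q4 && q1) || q1): β-rule — branch into (q4 && q1)  //  q1.
  branch 1 (add (q4 && q1)):
    (q4 && q1): α-rule — add q4, q1.
    × closes — contains both q4 and !q4.
  branch 2 (add q1):
    (!q2 == !!q1): β-rule — branch into !q2, !!q1  //  !!q2, !!!q1.
      branch 2.1 (add !q2, !!q1):
        × closes — contains both q2 and !q2.
      branch 2.2 (add !!q2, !!!q1):
        !!!q1: drop double negation, giving !q1.
        × closes — contains both q1 and !q1.
All 3 branches close.
Every branch closed, so the premises entail the conclusion.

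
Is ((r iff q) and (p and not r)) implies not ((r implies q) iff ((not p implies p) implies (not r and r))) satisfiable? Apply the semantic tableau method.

Satisfiable

Initial set: {(((r iff q) and (p and not r)) implies not ((r implies q) iff ((not p implies p) implies (not r and r))))}.
(((r iff q) and (p and not r)) implies not ((r implies q) iff ((not p implies p) implies (not r and r)))): β-rule — branch into not ((r iff q) and (p and not r))  //  not ((r implies q) iff ((not p implies p) implies (not r and r))).
  branch 1 (add not ((r iff q) and (p and not r))):
    not ((r iff q) and (p and not r)): β-rule — branch into not (r iff q)  //  not (p and not r).
      branch 1.1 (add not (r iff q)):
        not (r iff q): β-rule — branch into r, not q  //  not r, q.
          branch 1.1.1 (add r, not q):
            ○ open, literals {q=false, r=true}.
          branch 1.1.2 (add not r, q):
            ○ open, literals {q=true, r=false}.
      branch 1.2 (add not (p and not r)):
        not (p and not r): β-rule — branch into not p  //  not not r.
          branch 1.2.1 (add not p):
            ○ open, literals {p=false}.
          branch 1.2.2 (add not not r):
            ○ open, literals {r=true}.
  branch 2 (add not ((r implies q) iff ((not p implies p) implies (not r and r)))):
    not ((r implies q) iff ((not p implies p) implies (not r and r))): β-rule — branch into (r implies q), not ((not p implies p) implies (not r and r))  //  not (r implies q), ((not p implies p) implies (not r and r)).
      branch 2.1 (add (r implies q), not ((not p implies p) implies (not r and r))):
        not ((not p implies p) implies (not r and r)): α-rule — add (not p implies p), not (not r and r).
        (r implies q): β-rule — branch into not r  //  q.
          branch 2.1.1 (add not r):
            (not p implies p): β-rule — branch into not not p  //  p.
              branch 2.1.1.1 (add not not p):
                not (not r and r): β-rule — branch into not not r  //  not r.
                  branch 2.1.1.1.1 (add not not r):
                    × closes — contains both r and not r.
                  branch 2.1.1.1.2 (add not r):
                    ○ open, literals {p=true, r=false}.
              branch 2.1.1.2 (add p):
                not (not r and r): β-rule — branch into not not r  //  not r.
                  branch 2.1.1.2.1 (add not not r):
                    × closes — contains both r and not r.
                  branch 2.1.1.2.2 (add not r):
                    ○ open, literals {p=true, r=false}.
          branch 2.1.2 (add q):
            (not p implies p): β-rule — branch into not not p  //  p.
              branch 2.1.2.1 (add not not p):
                not (not r and r): β-rule — branch into not not r  //  not r.
                  branch 2.1.2.1.1 (add not not r):
                    ○ open, literals {p=true, q=true, r=true}.
                  branch 2.1.2.1.2 (add not r):
                    ○ open, literals {p=true, q=true, r=false}.
              branch 2.1.2.2 (add p):
                not (not r and r): β-rule — branch into not not r  //  not r.
                  branch 2.1.2.2.1 (add not not r):
                    ○ open, literals {p=true, q=true, r=true}.
                  branch 2.1.2.2.2 (add not r):
                    ○ open, literals {p=true, q=true, r=false}.
      branch 2.2 (add not (r implies q), ((not p implies p) implies (not r and r))):
        not (r implies q): α-rule — add r, not q.
        ((not p implies p) implies (not r and r)): β-rule — branch into not (not p implies p)  //  (not r and r).
          branch 2.2.1 (add not (not p implies p)):
            not (not p implies p): α-rule — add not p, not p.
            ○ open, literals {p=false, q=false, r=true}.
          branch 2.2.2 (add (not r and r)):
            (not r and r): α-rule — add not r, r.
            × closes — contains both r and not r.
3 branches closed, 11 open.
An open branch gives a satisfying assignment: q=false, r=true.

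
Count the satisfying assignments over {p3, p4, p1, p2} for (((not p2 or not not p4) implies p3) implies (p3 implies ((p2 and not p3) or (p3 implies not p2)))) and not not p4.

6

Initial set: {((((not p2 or not not p4) implies p3) implies (p3 implies ((p2 and not p3) or (p3 implies not p2)))) and not not p4)}.
((((not p2 or not not p4) implies p3) implies (p3 implies ((p2 and not p3) or (p3 implies not p2)))) and not not p4): α-rule — add (((not p2 or not not p4) implies p3) implies (p3 implies ((p2 and not p3) or (p3 implies not p2)))), not not p4.
not not p4: drop double negation, giving p4.
(((not p2 or not not p4) implies p3) implies (p3 implies ((p2 and not p3) or (p3 implies not p2)))): β-rule — branch into not ((not p2 or not not p4) implies p3)  //  (p3 implies ((p2 and not p3) or (p3 implies not p2))).
  branch 1 (add not ((not p2 or not not p4) implies p3)):
    not ((not p2 or not not p4) implies p3): α-rule — add (not p2 or not not p4), not p3.
    (not p2 or not not p4): β-rule — branch into not p2  //  not not p4.
      branch 1.1 (add not p2):
        ○ open, literals {p2=0, p3=0, p4=1}.
      branch 1.2 (add not not p4):
        not not p4: drop double negation, giving p4.
        ○ open, literals {p3=0, p4=1}.
  branch 2 (add (p3 implies ((p2 and not p3) or (p3 implies not p2)))):
    (p3 implies ((p2 and not p3) or (p3 implies not p2))): β-rule — branch into not p3  //  ((p2 and not p3) or (p3 implies not p2)).
      branch 2.1 (add not p3):
        ○ open, literals {p3=0, p4=1}.
      branch 2.2 (add ((p2 and not p3) or (p3 implies not p2))):
        ((p2 and not p3) or (p3 implies not p2)): β-rule — branch into (p2 and not p3)  //  (p3 implies not p2).
          branch 2.2.1 (add (p2 and not p3)):
            (p2 and not p3): α-rule — add p2, not p3.
            ○ open, literals {p2=1, p3=0, p4=1}.
          branch 2.2.2 (add (p3 implies not p2)):
            (p3 implies not p2): β-rule — branch into not p3  //  not p2.
              branch 2.2.2.1 (add not p3):
                ○ open, literals {p3=0, p4=1}.
              branch 2.2.2.2 (add not p2):
                ○ open, literals {p2=0, p4=1}.
0 branches closed, 6 open.
Each open branch fixes some atoms; the unmentioned ones are free. Counting distinct full assignments: branch {p2=0, p3=0, p4=1} (p1) contributes 2 new; branch {p3=0, p4=1} (p1, p2) contributes 2 new; branch {p3=0, p4=1} (p1, p2) contributes 0 new; branch {p2=1, p3=0, p4=1} (p1) contributes 0 new; branch {p3=0, p4=1} (p1, p2) contributes 0 new; branch {p2=0, p4=1} (p3, p1) contributes 2 new. Total: 6.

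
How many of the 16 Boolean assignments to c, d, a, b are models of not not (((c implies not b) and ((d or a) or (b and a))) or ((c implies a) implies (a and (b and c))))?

Initial set: {not not (((c implies not b) and ((d or a) or (b and a))) or ((c implies a) implies (a and (b and c))))}.
not not (((c implies not b) and ((d or a) or (b and a))) or ((c implies a) implies (a and (b and c)))): drop double negation, giving (((c implies not b) and ((d or a) or (b and a))) or ((c implies a) implies (a and (b and c)))).
(((c implies not b) and ((d or a) or (b and a))) or ((c implies a) implies (a and (b and c)))): β-rule — branch into ((c implies not b) and ((d or a) or (b and a)))  //  ((c implies a) implies (a and (b and c))).
  branch 1 (add ((c implies not b) and ((d or a) or (b and a)))):
    ((c implies not b) and ((d or a) or (b and a))): α-rule — add (c implies not b), ((d or a) or (b and a)).
    (c implies not b): β-rule — branch into not c  //  not b.
      branch 1.1 (add not c):
        ((d or a) or (b and a)): β-rule — branch into (d or a)  //  (b and a).
          branch 1.1.1 (add (d or a)):
            (d or a): β-rule — branch into d  //  a.
              branch 1.1.1.1 (add d):
                ○ open, literals {c=0, d=1}.
              branch 1.1.1.2 (add a):
                ○ open, literals {a=1, c=0}.
          branch 1.1.2 (add (b and a)):
            (b and a): α-rule — add b, a.
            ○ open, literals {a=1, b=1, c=0}.
      branch 1.2 (add not b):
        ((d or a) or (b and a)): β-rule — branch into (d or a)  //  (b and a).
          branch 1.2.1 (add (d or a)):
            (d or a): β-rule — branch into d  //  a.
              branch 1.2.1.1 (add d):
                ○ open, literals {b=0, d=1}.
              branch 1.2.1.2 (add a):
                ○ open, literals {a=1, b=0}.
          branch 1.2.2 (add (b and a)):
            (b and a): α-rule — add b, a.
            × closes — contains both b and not b.
  branch 2 (add ((c implies a) implies (a and (b and c)))):
    ((c implies a) implies (a and (b and c))): β-rule — branch into not (c implies a)  //  (a and (b and c)).
      branch 2.1 (add not (c implies a)):
        not (c implies a): α-rule — add c, not a.
        ○ open, literals {a=0, c=1}.
      branch 2.2 (add (a and (b and c))):
        (a and (b and c)): α-rule — add a, (b and c).
        (b and c): α-rule — add b, c.
        ○ open, literals {a=1, b=1, c=1}.
1 branch closed, 7 open.
Each open branch fixes some atoms; the unmentioned ones are free. Counting distinct full assignments: branch {c=0, d=1} (a, b) contributes 4 new; branch {a=1, c=0} (d, b) contributes 2 new; branch {a=1, b=1, c=0} (d) contributes 0 new; branch {b=0, d=1} (c, a) contributes 2 new; branch {a=1, b=0} (c, d) contributes 1 new; branch {a=0, c=1} (d, b) contributes 3 new; branch {a=1, b=1, c=1} (d) contributes 2 new. Total: 14.

14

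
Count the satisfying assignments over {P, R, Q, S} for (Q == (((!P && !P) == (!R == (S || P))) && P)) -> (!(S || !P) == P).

14

Initial set: {T ((Q == (((!P && !P) == (!R == (S || P))) && P)) -> (!(S || !P) == P))}.
T ((Q == (((!P && !P) == (!R == (S || P))) && P)) -> (!(S || !P) == P)): β-rule — branch into F (Q == (((!P && !P) == (!R == (S || P))) && P))  //  T (!(S || !P) == P).
  branch 1 (add F (Q == (((!P && !P) == (!R == (S || P))) && P))):
    F (Q == (((!P && !P) == (!R == (S || P))) && P)): β-rule — branch into T Q, F (((!P && !P) == (!R == (S || P))) && P)  //  F Q, T (((!P && !P) == (!R == (S || P))) && P).
      branch 1.1 (add T Q, F (((!P && !P) == (!R == (S || P))) && P)):
        F (((!P && !P) == (!R == (S || P))) && P): β-rule — branch into F ((!P && !P) == (!R == (S || P)))  //  F P.
          branch 1.1.1 (add F ((!P && !P) == (!R == (S || P)))):
            F ((!P && !P) == (!R == (S || P))): β-rule — branch into T (!P && !P), F (!R == (S || P))  //  F (!P && !P), T (!R == (S || P)).
              branch 1.1.1.1 (add T (!P && !P), F (!R == (S || P))):
                T (!P && !P): α-rule — add T !P, T !P.
                F (!R == (S || P)): β-rule — branch into T !R, F (S || P)  //  F !R, T (S || P).
                  branch 1.1.1.1.1 (add T !R, F (S || P)):
                    F (S || P): α-rule — add F S, F P.
                    ○ open, literals {P=0, Q=1, R=0, S=0}.
                  branch 1.1.1.1.2 (add F !R, T (S || P)):
                    T (S || P): β-rule — branch into T S  //  T P.
                      branch 1.1.1.1.2.1 (add T S):
                        ○ open, literals {P=0, Q=1, R=1, S=1}.
                      branch 1.1.1.1.2.2 (add T P):
                        × closes — contains both P and !P.
              branch 1.1.1.2 (add F (!P && !P), T (!R == (S || P))):
                F (!P && !P): β-rule — branch into F !P  //  F !P.
                  branch 1.1.1.2.1 (add F !P):
                    T (!R == (S || P)): β-rule — branch into T !R, T (S || P)  //  F !R, F (S || P).
                      branch 1.1.1.2.1.1 (add T !R, T (S || P)):
                        T (S || P): β-rule — branch into T S  //  T P.
                          branch 1.1.1.2.1.1.1 (add T S):
                            ○ open, literals {P=1, Q=1, R=0, S=1}.
                          branch 1.1.1.2.1.1.2 (add T P):
                            ○ open, literals {P=1, Q=1, R=0}.
                      branch 1.1.1.2.1.2 (add F !R, F (S || P)):
                        F (S || P): α-rule — add F S, F P.
                        × closes — contains both P and !P.
                  branch 1.1.1.2.2 (add F !P):
                    T (!R == (S || P)): β-rule — branch into T !R, T (S || P)  //  F !R, F (S || P).
                      branch 1.1.1.2.2.1 (add T !R, T (S || P)):
                        T (S || P): β-rule — branch into T S  //  T P.
                          branch 1.1.1.2.2.1.1 (add T S):
                            ○ open, literals {P=1, Q=1, R=0, S=1}.
                          branch 1.1.1.2.2.1.2 (add T P):
                            ○ open, literals {P=1, Q=1, R=0}.
                      branch 1.1.1.2.2.2 (add F !R, F (S || P)):
                        F (S || P): α-rule — add F S, F P.
                        × closes — contains both P and !P.
          branch 1.1.2 (add F P):
            ○ open, literals {P=0, Q=1}.
      branch 1.2 (add F Q, T (((!P && !P) == (!R == (S || P))) && P)):
        T (((!P && !P) == (!R == (S || P))) && P): α-rule — add T ((!P && !P) == (!R == (S || P))), T P.
        T ((!P && !P) == (!R == (S || P))): β-rule — branch into T (!P && !P), T (!R == (S || P))  //  F (!P && !P), F (!R == (S || P)).
          branch 1.2.1 (add T (!P && !P), T (!R == (S || P))):
            T (!P && !P): α-rule — add T !P, T !P.
            × closes — contains both P and !P.
          branch 1.2.2 (add F (!P && !P), F (!R == (S || P))):
            F (!P && !P): β-rule — branch into F !P  //  F !P.
              branch 1.2.2.1 (add F !P):
                F (!R == (S || P)): β-rule — branch into T !R, F (S || P)  //  F !R, T (S || P).
                  branch 1.2.2.1.1 (add T !R, F (S || P)):
                    F (S || P): α-rule — add F S, F P.
                    × closes — contains both P and !P.
                  branch 1.2.2.1.2 (add F !R, T (S || P)):
                    T (S || P): β-rule — branch into T S  //  T P.
                      branch 1.2.2.1.2.1 (add T S):
                        ○ open, literals {P=1, Q=0, R=1, S=1}.
                      branch 1.2.2.1.2.2 (add T P):
                        ○ open, literals {P=1, Q=0, R=1}.
              branch 1.2.2.2 (add F !P):
                F (!R == (S || P)): β-rule — branch into T !R, F (S || P)  //  F !R, T (S || P).
                  branch 1.2.2.2.1 (add T !R, F (S || P)):
                    F (S || P): α-rule — add F S, F P.
                    × closes — contains both P and !P.
                  branch 1.2.2.2.2 (add F !R, T (S || P)):
                    T (S || P): β-rule — branch into T S  //  T P.
                      branch 1.2.2.2.2.1 (add T S):
                        ○ open, literals {P=1, Q=0, R=1, S=1}.
                      branch 1.2.2.2.2.2 (add T P):
                        ○ open, literals {P=1, Q=0, R=1}.
  branch 2 (add T (!(S || !P) == P)):
    T (!(S || !P) == P): β-rule — branch into T !(S || !P), T P  //  F !(S || !P), F P.
      branch 2.1 (add T !(S || !P), T P):
        T !(S || !P): α-rule — add F S, F !P.
        ○ open, literals {P=1, S=0}.
      branch 2.2 (add F !(S || !P), F P):
        F !(S || !P): β-rule — branch into T S  //  T !P.
          branch 2.2.1 (add T S):
            ○ open, literals {P=0, S=1}.
          branch 2.2.2 (add T !P):
            ○ open, literals {P=0}.
6 branches closed, 14 open.
Each open branch fixes some atoms; the unmentioned ones are free. Counting distinct full assignments: branch {P=0, Q=1, R=0, S=0} (none free) contributes 1 new; branch {P=0, Q=1, R=1, S=1} (none free) contributes 1 new; branch {P=1, Q=1, R=0, S=1} (none free) contributes 1 new; branch {P=1, Q=1, R=0} (S) contributes 1 new; branch {P=1, Q=1, R=0, S=1} (none free) contributes 0 new; branch {P=1, Q=1, R=0} (S) contributes 0 new; branch {P=0, Q=1} (R, S) contributes 2 new; branch {P=1, Q=0, R=1, S=1} (none free) contributes 1 new; branch {P=1, Q=0, R=1} (S) contributes 1 new; branch {P=1, Q=0, R=1, S=1} (none free) contributes 0 new; branch {P=1, Q=0, R=1} (S) contributes 0 new; branch {P=1, S=0} (R, Q) contributes 2 new; branch {P=0, S=1} (R, Q) contributes 2 new; branch {P=0} (R, Q, S) contributes 2 new. Total: 14.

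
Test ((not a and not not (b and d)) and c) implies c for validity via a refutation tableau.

Assume the negation and expand:
Initial set: {not (((not a and not not (b and d)) and c) implies c)}.
not (((not a and not not (b and d)) and c) implies c): α-rule — add ((not a and not not (b and d)) and c), not c.
((not a and not not (b and d)) and c): α-rule — add (not a and not not (b and d)), c.
× closes — contains both c and not c.
All 1 branch closes.
Every branch closed, so the negation is unsatisfiable and the formula is valid.

Valid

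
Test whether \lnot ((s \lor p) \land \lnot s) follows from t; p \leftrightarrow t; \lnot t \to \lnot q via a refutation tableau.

Initial set: {T t; T (p \leftrightarrow t); T (\lnot t \to \lnot q); F \lnot ((s \lor p) \land \lnot s)}.
F \lnot ((s \lor p) \land \lnot s): α-rule — add T (s \lor p), T \lnot s.
T (p \leftrightarrow t): β-rule — branch into T p, T t  //  F p, F t.
  branch 1 (add T p, T t):
    T (\lnot t \to \lnot q): β-rule — branch into F \lnot t  //  T \lnot q.
      branch 1.1 (add F \lnot t):
        T (s \lor p): β-rule — branch into T s  //  T p.
          branch 1.1.1 (add T s):
            × closes — contains both s and \lnot s.
          branch 1.1.2 (add T p):
            ○ open, literals {p=1, s=0, t=1}.
      branch 1.2 (add T \lnot q):
        T (s \lor p): β-rule — branch into T s  //  T p.
          branch 1.2.1 (add T s):
            × closes — contains both s and \lnot s.
          branch 1.2.2 (add T p):
            ○ open, literals {p=1, q=0, s=0, t=1}.
  branch 2 (add F p, F t):
    × closes — contains both t and \lnot t.
3 branches closed, 2 open.
An open branch gives a countermodel: p=1, s=0, t=1 (unmentioned atoms arbitrary); the premises hold there but the conclusion fails.

No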